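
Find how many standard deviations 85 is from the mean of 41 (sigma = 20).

2.2

Step 1: Recall the z-score formula: z = (x - mu) / sigma
Step 2: Substitute values: z = (85 - 41) / 20
Step 3: z = 44 / 20 = 2.2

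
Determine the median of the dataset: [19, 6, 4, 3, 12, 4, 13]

6

Step 1: Sort the data in ascending order: [3, 4, 4, 6, 12, 13, 19]
Step 2: The number of values is n = 7.
Step 3: Since n is odd, the median is the middle value at position 4: 6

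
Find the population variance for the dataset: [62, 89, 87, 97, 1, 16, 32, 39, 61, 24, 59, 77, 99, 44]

910.5969

Step 1: Compute the mean: (62 + 89 + 87 + 97 + 1 + 16 + 32 + 39 + 61 + 24 + 59 + 77 + 99 + 44) / 14 = 56.2143
Step 2: Compute squared deviations from the mean:
  (62 - 56.2143)^2 = 33.4745
  (89 - 56.2143)^2 = 1074.9031
  (87 - 56.2143)^2 = 947.7602
  (97 - 56.2143)^2 = 1663.4745
  (1 - 56.2143)^2 = 3048.6173
  (16 - 56.2143)^2 = 1617.1888
  (32 - 56.2143)^2 = 586.3316
  (39 - 56.2143)^2 = 296.3316
  (61 - 56.2143)^2 = 22.9031
  (24 - 56.2143)^2 = 1037.7602
  (59 - 56.2143)^2 = 7.7602
  (77 - 56.2143)^2 = 432.0459
  (99 - 56.2143)^2 = 1830.6173
  (44 - 56.2143)^2 = 149.1888
Step 3: Sum of squared deviations = 12748.3571
Step 4: Population variance = 12748.3571 / 14 = 910.5969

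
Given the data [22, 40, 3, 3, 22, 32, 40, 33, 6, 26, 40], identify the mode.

40

Step 1: Count the frequency of each value:
  3: appears 2 time(s)
  6: appears 1 time(s)
  22: appears 2 time(s)
  26: appears 1 time(s)
  32: appears 1 time(s)
  33: appears 1 time(s)
  40: appears 3 time(s)
Step 2: The value 40 appears most frequently (3 times).
Step 3: Mode = 40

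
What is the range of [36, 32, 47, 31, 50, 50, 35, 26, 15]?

35

Step 1: Identify the maximum value: max = 50
Step 2: Identify the minimum value: min = 15
Step 3: Range = max - min = 50 - 15 = 35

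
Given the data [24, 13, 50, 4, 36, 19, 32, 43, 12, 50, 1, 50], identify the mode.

50

Step 1: Count the frequency of each value:
  1: appears 1 time(s)
  4: appears 1 time(s)
  12: appears 1 time(s)
  13: appears 1 time(s)
  19: appears 1 time(s)
  24: appears 1 time(s)
  32: appears 1 time(s)
  36: appears 1 time(s)
  43: appears 1 time(s)
  50: appears 3 time(s)
Step 2: The value 50 appears most frequently (3 times).
Step 3: Mode = 50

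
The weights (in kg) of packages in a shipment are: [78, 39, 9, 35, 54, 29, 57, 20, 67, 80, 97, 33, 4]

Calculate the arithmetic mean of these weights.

46.3077

Step 1: Sum all values: 78 + 39 + 9 + 35 + 54 + 29 + 57 + 20 + 67 + 80 + 97 + 33 + 4 = 602
Step 2: Count the number of values: n = 13
Step 3: Mean = sum / n = 602 / 13 = 46.3077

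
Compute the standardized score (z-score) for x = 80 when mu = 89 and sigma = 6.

-1.5

Step 1: Recall the z-score formula: z = (x - mu) / sigma
Step 2: Substitute values: z = (80 - 89) / 6
Step 3: z = -9 / 6 = -1.5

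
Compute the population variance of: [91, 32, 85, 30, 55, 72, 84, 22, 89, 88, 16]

819.8678

Step 1: Compute the mean: (91 + 32 + 85 + 30 + 55 + 72 + 84 + 22 + 89 + 88 + 16) / 11 = 60.3636
Step 2: Compute squared deviations from the mean:
  (91 - 60.3636)^2 = 938.5868
  (32 - 60.3636)^2 = 804.4959
  (85 - 60.3636)^2 = 606.9504
  (30 - 60.3636)^2 = 921.9504
  (55 - 60.3636)^2 = 28.7686
  (72 - 60.3636)^2 = 135.405
  (84 - 60.3636)^2 = 558.6777
  (22 - 60.3636)^2 = 1471.7686
  (89 - 60.3636)^2 = 820.0413
  (88 - 60.3636)^2 = 763.7686
  (16 - 60.3636)^2 = 1968.1322
Step 3: Sum of squared deviations = 9018.5455
Step 4: Population variance = 9018.5455 / 11 = 819.8678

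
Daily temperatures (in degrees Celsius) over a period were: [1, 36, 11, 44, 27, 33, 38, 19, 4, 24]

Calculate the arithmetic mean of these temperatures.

23.7

Step 1: Sum all values: 1 + 36 + 11 + 44 + 27 + 33 + 38 + 19 + 4 + 24 = 237
Step 2: Count the number of values: n = 10
Step 3: Mean = sum / n = 237 / 10 = 23.7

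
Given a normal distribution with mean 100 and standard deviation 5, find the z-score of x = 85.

-3

Step 1: Recall the z-score formula: z = (x - mu) / sigma
Step 2: Substitute values: z = (85 - 100) / 5
Step 3: z = -15 / 5 = -3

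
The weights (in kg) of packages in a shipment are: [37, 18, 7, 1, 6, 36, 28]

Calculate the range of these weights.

36

Step 1: Identify the maximum value: max = 37
Step 2: Identify the minimum value: min = 1
Step 3: Range = max - min = 37 - 1 = 36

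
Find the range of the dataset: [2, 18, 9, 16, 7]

16

Step 1: Identify the maximum value: max = 18
Step 2: Identify the minimum value: min = 2
Step 3: Range = max - min = 18 - 2 = 16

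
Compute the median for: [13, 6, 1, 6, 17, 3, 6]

6

Step 1: Sort the data in ascending order: [1, 3, 6, 6, 6, 13, 17]
Step 2: The number of values is n = 7.
Step 3: Since n is odd, the median is the middle value at position 4: 6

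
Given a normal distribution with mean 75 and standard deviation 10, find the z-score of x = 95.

2

Step 1: Recall the z-score formula: z = (x - mu) / sigma
Step 2: Substitute values: z = (95 - 75) / 10
Step 3: z = 20 / 10 = 2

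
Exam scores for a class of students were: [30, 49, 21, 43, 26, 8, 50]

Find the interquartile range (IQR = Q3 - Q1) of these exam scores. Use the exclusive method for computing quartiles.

28

Step 1: Sort the data: [8, 21, 26, 30, 43, 49, 50]
Step 2: n = 7
Step 3: Using the exclusive quartile method:
  Q1 = 21
  Q2 (median) = 30
  Q3 = 49
  IQR = Q3 - Q1 = 49 - 21 = 28
Step 4: IQR = 28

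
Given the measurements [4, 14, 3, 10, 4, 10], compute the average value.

7.5

Step 1: Sum all values: 4 + 14 + 3 + 10 + 4 + 10 = 45
Step 2: Count the number of values: n = 6
Step 3: Mean = sum / n = 45 / 6 = 7.5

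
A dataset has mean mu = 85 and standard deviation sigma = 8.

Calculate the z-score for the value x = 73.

-1.5

Step 1: Recall the z-score formula: z = (x - mu) / sigma
Step 2: Substitute values: z = (73 - 85) / 8
Step 3: z = -12 / 8 = -1.5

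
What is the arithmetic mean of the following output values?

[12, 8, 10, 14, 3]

9.4

Step 1: Sum all values: 12 + 8 + 10 + 14 + 3 = 47
Step 2: Count the number of values: n = 5
Step 3: Mean = sum / n = 47 / 5 = 9.4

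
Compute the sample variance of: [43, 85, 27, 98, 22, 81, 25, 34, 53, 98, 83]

924.4

Step 1: Compute the mean: (43 + 85 + 27 + 98 + 22 + 81 + 25 + 34 + 53 + 98 + 83) / 11 = 59
Step 2: Compute squared deviations from the mean:
  (43 - 59)^2 = 256
  (85 - 59)^2 = 676
  (27 - 59)^2 = 1024
  (98 - 59)^2 = 1521
  (22 - 59)^2 = 1369
  (81 - 59)^2 = 484
  (25 - 59)^2 = 1156
  (34 - 59)^2 = 625
  (53 - 59)^2 = 36
  (98 - 59)^2 = 1521
  (83 - 59)^2 = 576
Step 3: Sum of squared deviations = 9244
Step 4: Sample variance = 9244 / 10 = 924.4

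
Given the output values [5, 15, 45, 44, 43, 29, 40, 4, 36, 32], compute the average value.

29.3

Step 1: Sum all values: 5 + 15 + 45 + 44 + 43 + 29 + 40 + 4 + 36 + 32 = 293
Step 2: Count the number of values: n = 10
Step 3: Mean = sum / n = 293 / 10 = 29.3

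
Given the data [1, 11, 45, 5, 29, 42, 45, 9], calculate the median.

20

Step 1: Sort the data in ascending order: [1, 5, 9, 11, 29, 42, 45, 45]
Step 2: The number of values is n = 8.
Step 3: Since n is even, the median is the average of positions 4 and 5:
  Median = (11 + 29) / 2 = 20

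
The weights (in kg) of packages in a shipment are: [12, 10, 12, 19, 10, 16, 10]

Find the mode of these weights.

10

Step 1: Count the frequency of each value:
  10: appears 3 time(s)
  12: appears 2 time(s)
  16: appears 1 time(s)
  19: appears 1 time(s)
Step 2: The value 10 appears most frequently (3 times).
Step 3: Mode = 10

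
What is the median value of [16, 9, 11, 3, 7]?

9

Step 1: Sort the data in ascending order: [3, 7, 9, 11, 16]
Step 2: The number of values is n = 5.
Step 3: Since n is odd, the median is the middle value at position 3: 9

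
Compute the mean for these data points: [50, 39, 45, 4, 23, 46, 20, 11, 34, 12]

28.4

Step 1: Sum all values: 50 + 39 + 45 + 4 + 23 + 46 + 20 + 11 + 34 + 12 = 284
Step 2: Count the number of values: n = 10
Step 3: Mean = sum / n = 284 / 10 = 28.4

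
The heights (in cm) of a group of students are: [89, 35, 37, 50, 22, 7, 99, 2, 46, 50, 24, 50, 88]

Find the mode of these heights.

50

Step 1: Count the frequency of each value:
  2: appears 1 time(s)
  7: appears 1 time(s)
  22: appears 1 time(s)
  24: appears 1 time(s)
  35: appears 1 time(s)
  37: appears 1 time(s)
  46: appears 1 time(s)
  50: appears 3 time(s)
  88: appears 1 time(s)
  89: appears 1 time(s)
  99: appears 1 time(s)
Step 2: The value 50 appears most frequently (3 times).
Step 3: Mode = 50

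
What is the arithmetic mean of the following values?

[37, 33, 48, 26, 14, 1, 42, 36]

29.625

Step 1: Sum all values: 37 + 33 + 48 + 26 + 14 + 1 + 42 + 36 = 237
Step 2: Count the number of values: n = 8
Step 3: Mean = sum / n = 237 / 8 = 29.625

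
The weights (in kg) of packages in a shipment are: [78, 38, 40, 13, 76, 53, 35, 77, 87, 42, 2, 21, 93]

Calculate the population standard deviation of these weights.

28.3672

Step 1: Compute the mean: 50.3846
Step 2: Sum of squared deviations from the mean: 10461.0769
Step 3: Population variance = 10461.0769 / 13 = 804.6982
Step 4: Standard deviation = sqrt(804.6982) = 28.3672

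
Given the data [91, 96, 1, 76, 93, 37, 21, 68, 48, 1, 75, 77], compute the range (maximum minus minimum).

95

Step 1: Identify the maximum value: max = 96
Step 2: Identify the minimum value: min = 1
Step 3: Range = max - min = 96 - 1 = 95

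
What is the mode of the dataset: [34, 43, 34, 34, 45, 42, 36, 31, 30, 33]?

34

Step 1: Count the frequency of each value:
  30: appears 1 time(s)
  31: appears 1 time(s)
  33: appears 1 time(s)
  34: appears 3 time(s)
  36: appears 1 time(s)
  42: appears 1 time(s)
  43: appears 1 time(s)
  45: appears 1 time(s)
Step 2: The value 34 appears most frequently (3 times).
Step 3: Mode = 34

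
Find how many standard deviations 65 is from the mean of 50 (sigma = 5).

3

Step 1: Recall the z-score formula: z = (x - mu) / sigma
Step 2: Substitute values: z = (65 - 50) / 5
Step 3: z = 15 / 5 = 3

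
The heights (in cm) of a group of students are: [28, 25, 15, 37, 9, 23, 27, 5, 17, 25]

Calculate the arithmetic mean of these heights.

21.1

Step 1: Sum all values: 28 + 25 + 15 + 37 + 9 + 23 + 27 + 5 + 17 + 25 = 211
Step 2: Count the number of values: n = 10
Step 3: Mean = sum / n = 211 / 10 = 21.1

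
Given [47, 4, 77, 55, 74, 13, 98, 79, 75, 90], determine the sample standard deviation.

31.5165

Step 1: Compute the mean: 61.2
Step 2: Sum of squared deviations from the mean: 8939.6
Step 3: Sample variance = 8939.6 / 9 = 993.2889
Step 4: Standard deviation = sqrt(993.2889) = 31.5165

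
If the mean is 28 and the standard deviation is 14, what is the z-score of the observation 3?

-1.7857

Step 1: Recall the z-score formula: z = (x - mu) / sigma
Step 2: Substitute values: z = (3 - 28) / 14
Step 3: z = -25 / 14 = -1.7857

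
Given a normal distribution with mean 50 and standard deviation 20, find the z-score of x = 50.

0

Step 1: Recall the z-score formula: z = (x - mu) / sigma
Step 2: Substitute values: z = (50 - 50) / 20
Step 3: z = 0 / 20 = 0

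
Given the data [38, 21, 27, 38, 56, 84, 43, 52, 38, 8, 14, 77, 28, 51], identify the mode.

38

Step 1: Count the frequency of each value:
  8: appears 1 time(s)
  14: appears 1 time(s)
  21: appears 1 time(s)
  27: appears 1 time(s)
  28: appears 1 time(s)
  38: appears 3 time(s)
  43: appears 1 time(s)
  51: appears 1 time(s)
  52: appears 1 time(s)
  56: appears 1 time(s)
  77: appears 1 time(s)
  84: appears 1 time(s)
Step 2: The value 38 appears most frequently (3 times).
Step 3: Mode = 38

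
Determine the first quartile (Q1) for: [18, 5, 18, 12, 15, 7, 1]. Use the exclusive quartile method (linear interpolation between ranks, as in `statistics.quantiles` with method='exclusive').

5

Step 1: Sort the data: [1, 5, 7, 12, 15, 18, 18]
Step 2: n = 7
Step 3: Using the exclusive quartile method:
  Q1 = 5
  Q2 (median) = 12
  Q3 = 18
  IQR = Q3 - Q1 = 18 - 5 = 13
Step 4: Q1 = 5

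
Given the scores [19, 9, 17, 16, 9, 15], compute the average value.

14.1667

Step 1: Sum all values: 19 + 9 + 17 + 16 + 9 + 15 = 85
Step 2: Count the number of values: n = 6
Step 3: Mean = sum / n = 85 / 6 = 14.1667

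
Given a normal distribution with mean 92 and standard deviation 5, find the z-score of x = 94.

0.4

Step 1: Recall the z-score formula: z = (x - mu) / sigma
Step 2: Substitute values: z = (94 - 92) / 5
Step 3: z = 2 / 5 = 0.4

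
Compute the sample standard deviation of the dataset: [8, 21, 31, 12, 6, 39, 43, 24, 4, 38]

14.6985

Step 1: Compute the mean: 22.6
Step 2: Sum of squared deviations from the mean: 1944.4
Step 3: Sample variance = 1944.4 / 9 = 216.0444
Step 4: Standard deviation = sqrt(216.0444) = 14.6985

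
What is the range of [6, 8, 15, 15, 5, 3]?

12

Step 1: Identify the maximum value: max = 15
Step 2: Identify the minimum value: min = 3
Step 3: Range = max - min = 15 - 3 = 12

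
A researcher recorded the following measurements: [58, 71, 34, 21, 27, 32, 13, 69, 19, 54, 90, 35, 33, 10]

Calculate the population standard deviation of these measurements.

23.2892

Step 1: Compute the mean: 40.4286
Step 2: Sum of squared deviations from the mean: 7593.4286
Step 3: Population variance = 7593.4286 / 14 = 542.3878
Step 4: Standard deviation = sqrt(542.3878) = 23.2892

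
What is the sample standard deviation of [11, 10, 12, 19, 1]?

6.4265

Step 1: Compute the mean: 10.6
Step 2: Sum of squared deviations from the mean: 165.2
Step 3: Sample variance = 165.2 / 4 = 41.3
Step 4: Standard deviation = sqrt(41.3) = 6.4265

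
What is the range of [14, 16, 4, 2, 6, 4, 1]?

15

Step 1: Identify the maximum value: max = 16
Step 2: Identify the minimum value: min = 1
Step 3: Range = max - min = 16 - 1 = 15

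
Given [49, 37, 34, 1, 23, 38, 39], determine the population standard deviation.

14.3612

Step 1: Compute the mean: 31.5714
Step 2: Sum of squared deviations from the mean: 1443.7143
Step 3: Population variance = 1443.7143 / 7 = 206.2449
Step 4: Standard deviation = sqrt(206.2449) = 14.3612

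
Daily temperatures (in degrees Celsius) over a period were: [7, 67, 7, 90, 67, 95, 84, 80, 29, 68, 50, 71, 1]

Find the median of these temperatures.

67

Step 1: Sort the data in ascending order: [1, 7, 7, 29, 50, 67, 67, 68, 71, 80, 84, 90, 95]
Step 2: The number of values is n = 13.
Step 3: Since n is odd, the median is the middle value at position 7: 67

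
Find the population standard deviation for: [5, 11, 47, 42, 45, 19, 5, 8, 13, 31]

16.1753

Step 1: Compute the mean: 22.6
Step 2: Sum of squared deviations from the mean: 2616.4
Step 3: Population variance = 2616.4 / 10 = 261.64
Step 4: Standard deviation = sqrt(261.64) = 16.1753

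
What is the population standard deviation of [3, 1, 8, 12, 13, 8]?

4.3493

Step 1: Compute the mean: 7.5
Step 2: Sum of squared deviations from the mean: 113.5
Step 3: Population variance = 113.5 / 6 = 18.9167
Step 4: Standard deviation = sqrt(18.9167) = 4.3493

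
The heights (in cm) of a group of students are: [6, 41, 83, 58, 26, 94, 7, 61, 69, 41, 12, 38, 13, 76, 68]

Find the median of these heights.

41

Step 1: Sort the data in ascending order: [6, 7, 12, 13, 26, 38, 41, 41, 58, 61, 68, 69, 76, 83, 94]
Step 2: The number of values is n = 15.
Step 3: Since n is odd, the median is the middle value at position 8: 41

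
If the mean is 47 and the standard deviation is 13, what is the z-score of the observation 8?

-3

Step 1: Recall the z-score formula: z = (x - mu) / sigma
Step 2: Substitute values: z = (8 - 47) / 13
Step 3: z = -39 / 13 = -3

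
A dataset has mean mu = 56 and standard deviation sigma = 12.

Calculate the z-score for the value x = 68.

1

Step 1: Recall the z-score formula: z = (x - mu) / sigma
Step 2: Substitute values: z = (68 - 56) / 12
Step 3: z = 12 / 12 = 1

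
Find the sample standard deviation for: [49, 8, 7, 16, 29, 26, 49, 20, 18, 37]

15.1764

Step 1: Compute the mean: 25.9
Step 2: Sum of squared deviations from the mean: 2072.9
Step 3: Sample variance = 2072.9 / 9 = 230.3222
Step 4: Standard deviation = sqrt(230.3222) = 15.1764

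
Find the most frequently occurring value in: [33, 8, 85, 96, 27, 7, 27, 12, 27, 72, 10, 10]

27

Step 1: Count the frequency of each value:
  7: appears 1 time(s)
  8: appears 1 time(s)
  10: appears 2 time(s)
  12: appears 1 time(s)
  27: appears 3 time(s)
  33: appears 1 time(s)
  72: appears 1 time(s)
  85: appears 1 time(s)
  96: appears 1 time(s)
Step 2: The value 27 appears most frequently (3 times).
Step 3: Mode = 27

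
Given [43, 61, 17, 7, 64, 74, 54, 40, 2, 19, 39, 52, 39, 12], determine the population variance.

479.5153

Step 1: Compute the mean: (43 + 61 + 17 + 7 + 64 + 74 + 54 + 40 + 2 + 19 + 39 + 52 + 39 + 12) / 14 = 37.3571
Step 2: Compute squared deviations from the mean:
  (43 - 37.3571)^2 = 31.8418
  (61 - 37.3571)^2 = 558.9847
  (17 - 37.3571)^2 = 414.4133
  (7 - 37.3571)^2 = 921.5561
  (64 - 37.3571)^2 = 709.8418
  (74 - 37.3571)^2 = 1342.699
  (54 - 37.3571)^2 = 276.9847
  (40 - 37.3571)^2 = 6.9847
  (2 - 37.3571)^2 = 1250.1276
  (19 - 37.3571)^2 = 336.9847
  (39 - 37.3571)^2 = 2.699
  (52 - 37.3571)^2 = 214.4133
  (39 - 37.3571)^2 = 2.699
  (12 - 37.3571)^2 = 642.9847
Step 3: Sum of squared deviations = 6713.2143
Step 4: Population variance = 6713.2143 / 14 = 479.5153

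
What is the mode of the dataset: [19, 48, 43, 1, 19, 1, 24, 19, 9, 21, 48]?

19

Step 1: Count the frequency of each value:
  1: appears 2 time(s)
  9: appears 1 time(s)
  19: appears 3 time(s)
  21: appears 1 time(s)
  24: appears 1 time(s)
  43: appears 1 time(s)
  48: appears 2 time(s)
Step 2: The value 19 appears most frequently (3 times).
Step 3: Mode = 19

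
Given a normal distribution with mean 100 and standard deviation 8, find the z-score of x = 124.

3

Step 1: Recall the z-score formula: z = (x - mu) / sigma
Step 2: Substitute values: z = (124 - 100) / 8
Step 3: z = 24 / 8 = 3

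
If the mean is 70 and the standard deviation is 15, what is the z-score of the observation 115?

3

Step 1: Recall the z-score formula: z = (x - mu) / sigma
Step 2: Substitute values: z = (115 - 70) / 15
Step 3: z = 45 / 15 = 3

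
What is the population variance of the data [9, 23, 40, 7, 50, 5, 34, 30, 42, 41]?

238.89

Step 1: Compute the mean: (9 + 23 + 40 + 7 + 50 + 5 + 34 + 30 + 42 + 41) / 10 = 28.1
Step 2: Compute squared deviations from the mean:
  (9 - 28.1)^2 = 364.81
  (23 - 28.1)^2 = 26.01
  (40 - 28.1)^2 = 141.61
  (7 - 28.1)^2 = 445.21
  (50 - 28.1)^2 = 479.61
  (5 - 28.1)^2 = 533.61
  (34 - 28.1)^2 = 34.81
  (30 - 28.1)^2 = 3.61
  (42 - 28.1)^2 = 193.21
  (41 - 28.1)^2 = 166.41
Step 3: Sum of squared deviations = 2388.9
Step 4: Population variance = 2388.9 / 10 = 238.89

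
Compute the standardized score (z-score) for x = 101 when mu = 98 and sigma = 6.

0.5

Step 1: Recall the z-score formula: z = (x - mu) / sigma
Step 2: Substitute values: z = (101 - 98) / 6
Step 3: z = 3 / 6 = 0.5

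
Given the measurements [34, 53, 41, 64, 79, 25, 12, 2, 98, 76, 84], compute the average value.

51.6364

Step 1: Sum all values: 34 + 53 + 41 + 64 + 79 + 25 + 12 + 2 + 98 + 76 + 84 = 568
Step 2: Count the number of values: n = 11
Step 3: Mean = sum / n = 568 / 11 = 51.6364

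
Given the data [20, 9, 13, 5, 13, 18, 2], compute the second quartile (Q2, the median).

13

Step 1: Sort the data: [2, 5, 9, 13, 13, 18, 20]
Step 2: n = 7
Step 3: Q2 is the median. Since n is odd, it is the middle value at position 4: 13
Step 4: Q2 = 13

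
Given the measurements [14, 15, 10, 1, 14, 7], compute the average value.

10.1667

Step 1: Sum all values: 14 + 15 + 10 + 1 + 14 + 7 = 61
Step 2: Count the number of values: n = 6
Step 3: Mean = sum / n = 61 / 6 = 10.1667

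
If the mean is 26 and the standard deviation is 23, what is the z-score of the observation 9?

-0.7391

Step 1: Recall the z-score formula: z = (x - mu) / sigma
Step 2: Substitute values: z = (9 - 26) / 23
Step 3: z = -17 / 23 = -0.7391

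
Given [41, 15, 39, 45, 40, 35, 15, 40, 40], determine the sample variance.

128.0278

Step 1: Compute the mean: (41 + 15 + 39 + 45 + 40 + 35 + 15 + 40 + 40) / 9 = 34.4444
Step 2: Compute squared deviations from the mean:
  (41 - 34.4444)^2 = 42.9753
  (15 - 34.4444)^2 = 378.0864
  (39 - 34.4444)^2 = 20.7531
  (45 - 34.4444)^2 = 111.4198
  (40 - 34.4444)^2 = 30.8642
  (35 - 34.4444)^2 = 0.3086
  (15 - 34.4444)^2 = 378.0864
  (40 - 34.4444)^2 = 30.8642
  (40 - 34.4444)^2 = 30.8642
Step 3: Sum of squared deviations = 1024.2222
Step 4: Sample variance = 1024.2222 / 8 = 128.0278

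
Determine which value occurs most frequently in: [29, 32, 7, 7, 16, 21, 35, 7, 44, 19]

7

Step 1: Count the frequency of each value:
  7: appears 3 time(s)
  16: appears 1 time(s)
  19: appears 1 time(s)
  21: appears 1 time(s)
  29: appears 1 time(s)
  32: appears 1 time(s)
  35: appears 1 time(s)
  44: appears 1 time(s)
Step 2: The value 7 appears most frequently (3 times).
Step 3: Mode = 7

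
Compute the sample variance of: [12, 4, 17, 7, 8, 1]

32.5667

Step 1: Compute the mean: (12 + 4 + 17 + 7 + 8 + 1) / 6 = 8.1667
Step 2: Compute squared deviations from the mean:
  (12 - 8.1667)^2 = 14.6944
  (4 - 8.1667)^2 = 17.3611
  (17 - 8.1667)^2 = 78.0278
  (7 - 8.1667)^2 = 1.3611
  (8 - 8.1667)^2 = 0.0278
  (1 - 8.1667)^2 = 51.3611
Step 3: Sum of squared deviations = 162.8333
Step 4: Sample variance = 162.8333 / 5 = 32.5667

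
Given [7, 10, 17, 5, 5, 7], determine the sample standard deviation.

4.5497

Step 1: Compute the mean: 8.5
Step 2: Sum of squared deviations from the mean: 103.5
Step 3: Sample variance = 103.5 / 5 = 20.7
Step 4: Standard deviation = sqrt(20.7) = 4.5497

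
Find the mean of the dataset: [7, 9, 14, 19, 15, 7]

11.8333

Step 1: Sum all values: 7 + 9 + 14 + 19 + 15 + 7 = 71
Step 2: Count the number of values: n = 6
Step 3: Mean = sum / n = 71 / 6 = 11.8333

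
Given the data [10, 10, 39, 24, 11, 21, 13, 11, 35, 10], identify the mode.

10

Step 1: Count the frequency of each value:
  10: appears 3 time(s)
  11: appears 2 time(s)
  13: appears 1 time(s)
  21: appears 1 time(s)
  24: appears 1 time(s)
  35: appears 1 time(s)
  39: appears 1 time(s)
Step 2: The value 10 appears most frequently (3 times).
Step 3: Mode = 10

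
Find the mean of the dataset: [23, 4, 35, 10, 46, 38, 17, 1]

21.75

Step 1: Sum all values: 23 + 4 + 35 + 10 + 46 + 38 + 17 + 1 = 174
Step 2: Count the number of values: n = 8
Step 3: Mean = sum / n = 174 / 8 = 21.75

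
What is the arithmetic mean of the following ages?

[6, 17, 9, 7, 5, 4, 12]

8.5714

Step 1: Sum all values: 6 + 17 + 9 + 7 + 5 + 4 + 12 = 60
Step 2: Count the number of values: n = 7
Step 3: Mean = sum / n = 60 / 7 = 8.5714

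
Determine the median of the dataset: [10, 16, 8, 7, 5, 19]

9

Step 1: Sort the data in ascending order: [5, 7, 8, 10, 16, 19]
Step 2: The number of values is n = 6.
Step 3: Since n is even, the median is the average of positions 3 and 4:
  Median = (8 + 10) / 2 = 9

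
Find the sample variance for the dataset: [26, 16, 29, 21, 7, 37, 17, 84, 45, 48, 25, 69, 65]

543.5897

Step 1: Compute the mean: (26 + 16 + 29 + 21 + 7 + 37 + 17 + 84 + 45 + 48 + 25 + 69 + 65) / 13 = 37.6154
Step 2: Compute squared deviations from the mean:
  (26 - 37.6154)^2 = 134.9172
  (16 - 37.6154)^2 = 467.2249
  (29 - 37.6154)^2 = 74.2249
  (21 - 37.6154)^2 = 276.071
  (7 - 37.6154)^2 = 937.3018
  (37 - 37.6154)^2 = 0.3787
  (17 - 37.6154)^2 = 424.9941
  (84 - 37.6154)^2 = 2151.5325
  (45 - 37.6154)^2 = 54.5325
  (48 - 37.6154)^2 = 107.8402
  (25 - 37.6154)^2 = 159.1479
  (69 - 37.6154)^2 = 984.9941
  (65 - 37.6154)^2 = 749.9172
Step 3: Sum of squared deviations = 6523.0769
Step 4: Sample variance = 6523.0769 / 12 = 543.5897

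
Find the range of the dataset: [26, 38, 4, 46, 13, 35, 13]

42

Step 1: Identify the maximum value: max = 46
Step 2: Identify the minimum value: min = 4
Step 3: Range = max - min = 46 - 4 = 42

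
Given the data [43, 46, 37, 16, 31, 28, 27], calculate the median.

31

Step 1: Sort the data in ascending order: [16, 27, 28, 31, 37, 43, 46]
Step 2: The number of values is n = 7.
Step 3: Since n is odd, the median is the middle value at position 4: 31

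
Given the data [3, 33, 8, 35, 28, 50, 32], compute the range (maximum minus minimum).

47

Step 1: Identify the maximum value: max = 50
Step 2: Identify the minimum value: min = 3
Step 3: Range = max - min = 50 - 3 = 47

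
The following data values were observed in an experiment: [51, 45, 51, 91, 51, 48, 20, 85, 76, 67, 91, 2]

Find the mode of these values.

51

Step 1: Count the frequency of each value:
  2: appears 1 time(s)
  20: appears 1 time(s)
  45: appears 1 time(s)
  48: appears 1 time(s)
  51: appears 3 time(s)
  67: appears 1 time(s)
  76: appears 1 time(s)
  85: appears 1 time(s)
  91: appears 2 time(s)
Step 2: The value 51 appears most frequently (3 times).
Step 3: Mode = 51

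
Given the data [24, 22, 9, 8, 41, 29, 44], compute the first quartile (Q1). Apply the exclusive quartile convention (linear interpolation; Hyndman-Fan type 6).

9

Step 1: Sort the data: [8, 9, 22, 24, 29, 41, 44]
Step 2: n = 7
Step 3: Using the exclusive quartile method:
  Q1 = 9
  Q2 (median) = 24
  Q3 = 41
  IQR = Q3 - Q1 = 41 - 9 = 32
Step 4: Q1 = 9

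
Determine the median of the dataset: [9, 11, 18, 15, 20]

15

Step 1: Sort the data in ascending order: [9, 11, 15, 18, 20]
Step 2: The number of values is n = 5.
Step 3: Since n is odd, the median is the middle value at position 3: 15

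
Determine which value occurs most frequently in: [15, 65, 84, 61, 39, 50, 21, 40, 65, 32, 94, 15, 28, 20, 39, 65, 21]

65

Step 1: Count the frequency of each value:
  15: appears 2 time(s)
  20: appears 1 time(s)
  21: appears 2 time(s)
  28: appears 1 time(s)
  32: appears 1 time(s)
  39: appears 2 time(s)
  40: appears 1 time(s)
  50: appears 1 time(s)
  61: appears 1 time(s)
  65: appears 3 time(s)
  84: appears 1 time(s)
  94: appears 1 time(s)
Step 2: The value 65 appears most frequently (3 times).
Step 3: Mode = 65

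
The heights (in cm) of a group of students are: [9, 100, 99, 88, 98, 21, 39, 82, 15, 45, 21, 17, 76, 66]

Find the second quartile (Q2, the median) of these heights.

55.5

Step 1: Sort the data: [9, 15, 17, 21, 21, 39, 45, 66, 76, 82, 88, 98, 99, 100]
Step 2: n = 14
Step 3: Q2 is the median. Since n is even, it is the average of the values at positions 7 and 8:
  Q2 = (45 + 66) / 2 = 55.5
Step 4: Q2 = 55.5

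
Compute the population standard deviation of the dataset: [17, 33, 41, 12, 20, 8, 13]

11.1721

Step 1: Compute the mean: 20.5714
Step 2: Sum of squared deviations from the mean: 873.7143
Step 3: Population variance = 873.7143 / 7 = 124.8163
Step 4: Standard deviation = sqrt(124.8163) = 11.1721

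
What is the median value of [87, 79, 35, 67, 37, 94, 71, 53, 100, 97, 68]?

71

Step 1: Sort the data in ascending order: [35, 37, 53, 67, 68, 71, 79, 87, 94, 97, 100]
Step 2: The number of values is n = 11.
Step 3: Since n is odd, the median is the middle value at position 6: 71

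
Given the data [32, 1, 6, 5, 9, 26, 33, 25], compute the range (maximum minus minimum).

32

Step 1: Identify the maximum value: max = 33
Step 2: Identify the minimum value: min = 1
Step 3: Range = max - min = 33 - 1 = 32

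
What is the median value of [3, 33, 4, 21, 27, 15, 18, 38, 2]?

18

Step 1: Sort the data in ascending order: [2, 3, 4, 15, 18, 21, 27, 33, 38]
Step 2: The number of values is n = 9.
Step 3: Since n is odd, the median is the middle value at position 5: 18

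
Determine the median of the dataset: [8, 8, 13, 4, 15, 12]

10

Step 1: Sort the data in ascending order: [4, 8, 8, 12, 13, 15]
Step 2: The number of values is n = 6.
Step 3: Since n is even, the median is the average of positions 3 and 4:
  Median = (8 + 12) / 2 = 10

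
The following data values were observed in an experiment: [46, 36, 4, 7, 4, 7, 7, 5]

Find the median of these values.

7

Step 1: Sort the data in ascending order: [4, 4, 5, 7, 7, 7, 36, 46]
Step 2: The number of values is n = 8.
Step 3: Since n is even, the median is the average of positions 4 and 5:
  Median = (7 + 7) / 2 = 7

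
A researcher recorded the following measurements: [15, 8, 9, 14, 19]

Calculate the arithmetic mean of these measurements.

13

Step 1: Sum all values: 15 + 8 + 9 + 14 + 19 = 65
Step 2: Count the number of values: n = 5
Step 3: Mean = sum / n = 65 / 5 = 13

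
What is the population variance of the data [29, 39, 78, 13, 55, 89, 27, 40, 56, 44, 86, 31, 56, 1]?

630.8571

Step 1: Compute the mean: (29 + 39 + 78 + 13 + 55 + 89 + 27 + 40 + 56 + 44 + 86 + 31 + 56 + 1) / 14 = 46
Step 2: Compute squared deviations from the mean:
  (29 - 46)^2 = 289
  (39 - 46)^2 = 49
  (78 - 46)^2 = 1024
  (13 - 46)^2 = 1089
  (55 - 46)^2 = 81
  (89 - 46)^2 = 1849
  (27 - 46)^2 = 361
  (40 - 46)^2 = 36
  (56 - 46)^2 = 100
  (44 - 46)^2 = 4
  (86 - 46)^2 = 1600
  (31 - 46)^2 = 225
  (56 - 46)^2 = 100
  (1 - 46)^2 = 2025
Step 3: Sum of squared deviations = 8832
Step 4: Population variance = 8832 / 14 = 630.8571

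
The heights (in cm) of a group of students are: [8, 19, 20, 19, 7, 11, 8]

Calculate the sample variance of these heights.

35.1429

Step 1: Compute the mean: (8 + 19 + 20 + 19 + 7 + 11 + 8) / 7 = 13.1429
Step 2: Compute squared deviations from the mean:
  (8 - 13.1429)^2 = 26.449
  (19 - 13.1429)^2 = 34.3061
  (20 - 13.1429)^2 = 47.0204
  (19 - 13.1429)^2 = 34.3061
  (7 - 13.1429)^2 = 37.7347
  (11 - 13.1429)^2 = 4.5918
  (8 - 13.1429)^2 = 26.449
Step 3: Sum of squared deviations = 210.8571
Step 4: Sample variance = 210.8571 / 6 = 35.1429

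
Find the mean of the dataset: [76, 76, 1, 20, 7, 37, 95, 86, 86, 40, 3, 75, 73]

51.9231

Step 1: Sum all values: 76 + 76 + 1 + 20 + 7 + 37 + 95 + 86 + 86 + 40 + 3 + 75 + 73 = 675
Step 2: Count the number of values: n = 13
Step 3: Mean = sum / n = 675 / 13 = 51.9231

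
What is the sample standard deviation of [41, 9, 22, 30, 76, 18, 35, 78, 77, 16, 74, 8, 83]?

29.4945

Step 1: Compute the mean: 43.6154
Step 2: Sum of squared deviations from the mean: 10439.0769
Step 3: Sample variance = 10439.0769 / 12 = 869.9231
Step 4: Standard deviation = sqrt(869.9231) = 29.4945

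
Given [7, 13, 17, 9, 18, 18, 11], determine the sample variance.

20.2381

Step 1: Compute the mean: (7 + 13 + 17 + 9 + 18 + 18 + 11) / 7 = 13.2857
Step 2: Compute squared deviations from the mean:
  (7 - 13.2857)^2 = 39.5102
  (13 - 13.2857)^2 = 0.0816
  (17 - 13.2857)^2 = 13.7959
  (9 - 13.2857)^2 = 18.3673
  (18 - 13.2857)^2 = 22.2245
  (18 - 13.2857)^2 = 22.2245
  (11 - 13.2857)^2 = 5.2245
Step 3: Sum of squared deviations = 121.4286
Step 4: Sample variance = 121.4286 / 6 = 20.2381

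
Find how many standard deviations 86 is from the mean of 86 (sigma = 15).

0

Step 1: Recall the z-score formula: z = (x - mu) / sigma
Step 2: Substitute values: z = (86 - 86) / 15
Step 3: z = 0 / 15 = 0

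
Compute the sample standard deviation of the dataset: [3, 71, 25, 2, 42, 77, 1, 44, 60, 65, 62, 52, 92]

30.0301

Step 1: Compute the mean: 45.8462
Step 2: Sum of squared deviations from the mean: 10821.6923
Step 3: Sample variance = 10821.6923 / 12 = 901.8077
Step 4: Standard deviation = sqrt(901.8077) = 30.0301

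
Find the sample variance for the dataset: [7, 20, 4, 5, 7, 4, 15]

38.4762

Step 1: Compute the mean: (7 + 20 + 4 + 5 + 7 + 4 + 15) / 7 = 8.8571
Step 2: Compute squared deviations from the mean:
  (7 - 8.8571)^2 = 3.449
  (20 - 8.8571)^2 = 124.1633
  (4 - 8.8571)^2 = 23.5918
  (5 - 8.8571)^2 = 14.8776
  (7 - 8.8571)^2 = 3.449
  (4 - 8.8571)^2 = 23.5918
  (15 - 8.8571)^2 = 37.7347
Step 3: Sum of squared deviations = 230.8571
Step 4: Sample variance = 230.8571 / 6 = 38.4762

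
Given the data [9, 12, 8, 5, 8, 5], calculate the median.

8

Step 1: Sort the data in ascending order: [5, 5, 8, 8, 9, 12]
Step 2: The number of values is n = 6.
Step 3: Since n is even, the median is the average of positions 3 and 4:
  Median = (8 + 8) / 2 = 8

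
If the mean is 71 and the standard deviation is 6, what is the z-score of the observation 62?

-1.5

Step 1: Recall the z-score formula: z = (x - mu) / sigma
Step 2: Substitute values: z = (62 - 71) / 6
Step 3: z = -9 / 6 = -1.5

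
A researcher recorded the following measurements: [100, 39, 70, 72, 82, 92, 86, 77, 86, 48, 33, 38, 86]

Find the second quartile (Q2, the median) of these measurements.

77

Step 1: Sort the data: [33, 38, 39, 48, 70, 72, 77, 82, 86, 86, 86, 92, 100]
Step 2: n = 13
Step 3: Q2 is the median. Since n is odd, it is the middle value at position 7: 77
Step 4: Q2 = 77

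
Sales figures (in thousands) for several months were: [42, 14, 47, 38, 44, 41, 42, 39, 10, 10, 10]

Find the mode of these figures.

10

Step 1: Count the frequency of each value:
  10: appears 3 time(s)
  14: appears 1 time(s)
  38: appears 1 time(s)
  39: appears 1 time(s)
  41: appears 1 time(s)
  42: appears 2 time(s)
  44: appears 1 time(s)
  47: appears 1 time(s)
Step 2: The value 10 appears most frequently (3 times).
Step 3: Mode = 10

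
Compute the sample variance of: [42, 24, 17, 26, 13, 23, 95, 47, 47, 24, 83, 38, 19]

636.5641

Step 1: Compute the mean: (42 + 24 + 17 + 26 + 13 + 23 + 95 + 47 + 47 + 24 + 83 + 38 + 19) / 13 = 38.3077
Step 2: Compute squared deviations from the mean:
  (42 - 38.3077)^2 = 13.6331
  (24 - 38.3077)^2 = 204.7101
  (17 - 38.3077)^2 = 454.0178
  (26 - 38.3077)^2 = 151.4793
  (13 - 38.3077)^2 = 640.4793
  (23 - 38.3077)^2 = 234.3254
  (95 - 38.3077)^2 = 3214.0178
  (47 - 38.3077)^2 = 75.5562
  (47 - 38.3077)^2 = 75.5562
  (24 - 38.3077)^2 = 204.7101
  (83 - 38.3077)^2 = 1997.4024
  (38 - 38.3077)^2 = 0.0947
  (19 - 38.3077)^2 = 372.787
Step 3: Sum of squared deviations = 7638.7692
Step 4: Sample variance = 7638.7692 / 12 = 636.5641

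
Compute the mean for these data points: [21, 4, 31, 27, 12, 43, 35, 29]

25.25

Step 1: Sum all values: 21 + 4 + 31 + 27 + 12 + 43 + 35 + 29 = 202
Step 2: Count the number of values: n = 8
Step 3: Mean = sum / n = 202 / 8 = 25.25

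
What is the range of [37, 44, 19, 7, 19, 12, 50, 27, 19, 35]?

43

Step 1: Identify the maximum value: max = 50
Step 2: Identify the minimum value: min = 7
Step 3: Range = max - min = 50 - 7 = 43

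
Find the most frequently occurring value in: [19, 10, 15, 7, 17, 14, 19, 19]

19

Step 1: Count the frequency of each value:
  7: appears 1 time(s)
  10: appears 1 time(s)
  14: appears 1 time(s)
  15: appears 1 time(s)
  17: appears 1 time(s)
  19: appears 3 time(s)
Step 2: The value 19 appears most frequently (3 times).
Step 3: Mode = 19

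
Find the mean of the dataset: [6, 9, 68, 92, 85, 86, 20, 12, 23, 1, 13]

37.7273

Step 1: Sum all values: 6 + 9 + 68 + 92 + 85 + 86 + 20 + 12 + 23 + 1 + 13 = 415
Step 2: Count the number of values: n = 11
Step 3: Mean = sum / n = 415 / 11 = 37.7273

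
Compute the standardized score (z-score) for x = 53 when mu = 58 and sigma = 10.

-0.5

Step 1: Recall the z-score formula: z = (x - mu) / sigma
Step 2: Substitute values: z = (53 - 58) / 10
Step 3: z = -5 / 10 = -0.5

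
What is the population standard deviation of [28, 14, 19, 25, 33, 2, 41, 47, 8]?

14.0669

Step 1: Compute the mean: 24.1111
Step 2: Sum of squared deviations from the mean: 1780.8889
Step 3: Population variance = 1780.8889 / 9 = 197.8765
Step 4: Standard deviation = sqrt(197.8765) = 14.0669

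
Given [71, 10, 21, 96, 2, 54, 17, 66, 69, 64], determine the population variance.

913

Step 1: Compute the mean: (71 + 10 + 21 + 96 + 2 + 54 + 17 + 66 + 69 + 64) / 10 = 47
Step 2: Compute squared deviations from the mean:
  (71 - 47)^2 = 576
  (10 - 47)^2 = 1369
  (21 - 47)^2 = 676
  (96 - 47)^2 = 2401
  (2 - 47)^2 = 2025
  (54 - 47)^2 = 49
  (17 - 47)^2 = 900
  (66 - 47)^2 = 361
  (69 - 47)^2 = 484
  (64 - 47)^2 = 289
Step 3: Sum of squared deviations = 9130
Step 4: Population variance = 9130 / 10 = 913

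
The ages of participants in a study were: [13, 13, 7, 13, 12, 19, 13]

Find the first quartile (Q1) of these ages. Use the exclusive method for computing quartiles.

12

Step 1: Sort the data: [7, 12, 13, 13, 13, 13, 19]
Step 2: n = 7
Step 3: Using the exclusive quartile method:
  Q1 = 12
  Q2 (median) = 13
  Q3 = 13
  IQR = Q3 - Q1 = 13 - 12 = 1
Step 4: Q1 = 12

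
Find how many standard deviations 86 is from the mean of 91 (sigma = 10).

-0.5

Step 1: Recall the z-score formula: z = (x - mu) / sigma
Step 2: Substitute values: z = (86 - 91) / 10
Step 3: z = -5 / 10 = -0.5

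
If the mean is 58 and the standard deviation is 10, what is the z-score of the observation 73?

1.5

Step 1: Recall the z-score formula: z = (x - mu) / sigma
Step 2: Substitute values: z = (73 - 58) / 10
Step 3: z = 15 / 10 = 1.5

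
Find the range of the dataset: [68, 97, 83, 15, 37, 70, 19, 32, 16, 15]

82

Step 1: Identify the maximum value: max = 97
Step 2: Identify the minimum value: min = 15
Step 3: Range = max - min = 97 - 15 = 82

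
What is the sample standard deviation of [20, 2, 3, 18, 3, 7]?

8.085

Step 1: Compute the mean: 8.8333
Step 2: Sum of squared deviations from the mean: 326.8333
Step 3: Sample variance = 326.8333 / 5 = 65.3667
Step 4: Standard deviation = sqrt(65.3667) = 8.085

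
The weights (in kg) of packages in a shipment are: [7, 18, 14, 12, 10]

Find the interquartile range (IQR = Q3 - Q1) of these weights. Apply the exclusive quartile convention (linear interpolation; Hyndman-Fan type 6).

7.5

Step 1: Sort the data: [7, 10, 12, 14, 18]
Step 2: n = 5
Step 3: Using the exclusive quartile method:
  Q1 = 8.5
  Q2 (median) = 12
  Q3 = 16
  IQR = Q3 - Q1 = 16 - 8.5 = 7.5
Step 4: IQR = 7.5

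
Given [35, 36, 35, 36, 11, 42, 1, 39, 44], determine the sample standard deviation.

14.7309

Step 1: Compute the mean: 31
Step 2: Sum of squared deviations from the mean: 1736
Step 3: Sample variance = 1736 / 8 = 217
Step 4: Standard deviation = sqrt(217) = 14.7309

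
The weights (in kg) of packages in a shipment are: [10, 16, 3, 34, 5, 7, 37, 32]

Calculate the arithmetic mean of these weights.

18

Step 1: Sum all values: 10 + 16 + 3 + 34 + 5 + 7 + 37 + 32 = 144
Step 2: Count the number of values: n = 8
Step 3: Mean = sum / n = 144 / 8 = 18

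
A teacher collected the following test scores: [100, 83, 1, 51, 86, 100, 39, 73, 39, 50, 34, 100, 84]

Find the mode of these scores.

100

Step 1: Count the frequency of each value:
  1: appears 1 time(s)
  34: appears 1 time(s)
  39: appears 2 time(s)
  50: appears 1 time(s)
  51: appears 1 time(s)
  73: appears 1 time(s)
  83: appears 1 time(s)
  84: appears 1 time(s)
  86: appears 1 time(s)
  100: appears 3 time(s)
Step 2: The value 100 appears most frequently (3 times).
Step 3: Mode = 100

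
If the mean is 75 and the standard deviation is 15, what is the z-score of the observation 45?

-2

Step 1: Recall the z-score formula: z = (x - mu) / sigma
Step 2: Substitute values: z = (45 - 75) / 15
Step 3: z = -30 / 15 = -2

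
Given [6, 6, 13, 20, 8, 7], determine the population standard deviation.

5.0662

Step 1: Compute the mean: 10
Step 2: Sum of squared deviations from the mean: 154
Step 3: Population variance = 154 / 6 = 25.6667
Step 4: Standard deviation = sqrt(25.6667) = 5.0662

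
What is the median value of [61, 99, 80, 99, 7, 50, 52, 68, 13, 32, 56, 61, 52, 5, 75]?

56

Step 1: Sort the data in ascending order: [5, 7, 13, 32, 50, 52, 52, 56, 61, 61, 68, 75, 80, 99, 99]
Step 2: The number of values is n = 15.
Step 3: Since n is odd, the median is the middle value at position 8: 56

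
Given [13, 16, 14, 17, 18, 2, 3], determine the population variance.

37.551

Step 1: Compute the mean: (13 + 16 + 14 + 17 + 18 + 2 + 3) / 7 = 11.8571
Step 2: Compute squared deviations from the mean:
  (13 - 11.8571)^2 = 1.3061
  (16 - 11.8571)^2 = 17.1633
  (14 - 11.8571)^2 = 4.5918
  (17 - 11.8571)^2 = 26.449
  (18 - 11.8571)^2 = 37.7347
  (2 - 11.8571)^2 = 97.1633
  (3 - 11.8571)^2 = 78.449
Step 3: Sum of squared deviations = 262.8571
Step 4: Population variance = 262.8571 / 7 = 37.551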